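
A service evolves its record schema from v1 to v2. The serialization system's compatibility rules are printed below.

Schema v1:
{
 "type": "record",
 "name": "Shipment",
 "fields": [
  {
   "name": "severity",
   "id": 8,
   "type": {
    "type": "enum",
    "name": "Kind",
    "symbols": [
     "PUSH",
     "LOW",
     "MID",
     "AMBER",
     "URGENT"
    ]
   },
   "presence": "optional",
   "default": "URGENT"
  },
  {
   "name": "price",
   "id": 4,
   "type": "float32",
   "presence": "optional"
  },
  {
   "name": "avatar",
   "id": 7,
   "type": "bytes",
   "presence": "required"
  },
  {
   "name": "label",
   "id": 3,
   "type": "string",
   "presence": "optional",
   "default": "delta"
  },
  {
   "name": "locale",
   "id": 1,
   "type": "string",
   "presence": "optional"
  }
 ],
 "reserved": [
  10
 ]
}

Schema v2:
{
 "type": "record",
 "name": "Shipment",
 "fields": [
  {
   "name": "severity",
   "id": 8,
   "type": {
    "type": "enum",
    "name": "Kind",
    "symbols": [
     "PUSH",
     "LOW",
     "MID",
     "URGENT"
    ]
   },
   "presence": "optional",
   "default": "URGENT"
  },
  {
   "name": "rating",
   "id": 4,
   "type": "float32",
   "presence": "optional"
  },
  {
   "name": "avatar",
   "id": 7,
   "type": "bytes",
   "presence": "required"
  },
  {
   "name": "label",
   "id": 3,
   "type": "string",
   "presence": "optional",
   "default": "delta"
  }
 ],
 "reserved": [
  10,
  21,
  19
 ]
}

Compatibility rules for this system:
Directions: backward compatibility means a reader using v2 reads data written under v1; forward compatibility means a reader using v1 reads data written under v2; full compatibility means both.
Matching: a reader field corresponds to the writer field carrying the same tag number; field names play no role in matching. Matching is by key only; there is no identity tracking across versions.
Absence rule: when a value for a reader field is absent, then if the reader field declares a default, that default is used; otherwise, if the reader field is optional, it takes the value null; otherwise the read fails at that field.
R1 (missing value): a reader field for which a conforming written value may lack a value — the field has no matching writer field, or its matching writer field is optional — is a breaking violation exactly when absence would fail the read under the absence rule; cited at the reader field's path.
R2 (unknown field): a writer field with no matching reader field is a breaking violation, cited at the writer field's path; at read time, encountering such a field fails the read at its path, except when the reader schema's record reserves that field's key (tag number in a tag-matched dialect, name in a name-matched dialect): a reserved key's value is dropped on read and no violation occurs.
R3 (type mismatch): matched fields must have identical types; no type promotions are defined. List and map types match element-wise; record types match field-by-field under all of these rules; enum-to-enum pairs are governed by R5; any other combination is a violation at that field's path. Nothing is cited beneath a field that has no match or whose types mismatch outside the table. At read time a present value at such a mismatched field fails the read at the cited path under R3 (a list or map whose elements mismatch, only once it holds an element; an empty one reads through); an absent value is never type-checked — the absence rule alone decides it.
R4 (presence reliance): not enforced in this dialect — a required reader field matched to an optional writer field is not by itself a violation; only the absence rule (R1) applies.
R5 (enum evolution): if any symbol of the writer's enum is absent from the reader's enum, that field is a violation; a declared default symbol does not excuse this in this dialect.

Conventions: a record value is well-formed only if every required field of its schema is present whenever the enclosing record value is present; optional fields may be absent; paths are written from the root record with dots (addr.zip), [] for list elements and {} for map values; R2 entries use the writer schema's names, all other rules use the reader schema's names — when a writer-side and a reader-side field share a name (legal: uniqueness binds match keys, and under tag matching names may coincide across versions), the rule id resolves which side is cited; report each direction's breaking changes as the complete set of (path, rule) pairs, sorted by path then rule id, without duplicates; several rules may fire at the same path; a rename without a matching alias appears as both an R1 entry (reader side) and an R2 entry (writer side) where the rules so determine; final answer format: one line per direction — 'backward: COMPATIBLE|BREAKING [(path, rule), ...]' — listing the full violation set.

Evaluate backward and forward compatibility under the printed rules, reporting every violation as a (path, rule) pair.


in Shipment below, arrows point writer -> reader
checking backward for Shipment: reader v2 against writer v1:
  severity: Kind -> Kind, writer optional; from severity
  rating: float32 -> float32, writer optional; from price
  avatar: bytes -> bytes, writer required; from avatar
  label: string -> string, writer optional; from label
  locale (writer side), unknown to reader
  rule R2 violated at locale
  rule R5 violated at severity
  => 2 violation(s): backward is BREAKING for Shipment
checking forward for Shipment: reader v1 against writer v2:
  severity: Kind -> Kind, writer optional; from severity
  price: float32 -> float32, writer optional; from rating
  avatar: bytes -> bytes, writer required; from avatar
  label: string -> string, writer optional; from label
  locale: no writer match
  => forward: COMPATIBLE

backward: BREAKING [(locale, R2), (severity, R5)]; forward: COMPATIBLE []


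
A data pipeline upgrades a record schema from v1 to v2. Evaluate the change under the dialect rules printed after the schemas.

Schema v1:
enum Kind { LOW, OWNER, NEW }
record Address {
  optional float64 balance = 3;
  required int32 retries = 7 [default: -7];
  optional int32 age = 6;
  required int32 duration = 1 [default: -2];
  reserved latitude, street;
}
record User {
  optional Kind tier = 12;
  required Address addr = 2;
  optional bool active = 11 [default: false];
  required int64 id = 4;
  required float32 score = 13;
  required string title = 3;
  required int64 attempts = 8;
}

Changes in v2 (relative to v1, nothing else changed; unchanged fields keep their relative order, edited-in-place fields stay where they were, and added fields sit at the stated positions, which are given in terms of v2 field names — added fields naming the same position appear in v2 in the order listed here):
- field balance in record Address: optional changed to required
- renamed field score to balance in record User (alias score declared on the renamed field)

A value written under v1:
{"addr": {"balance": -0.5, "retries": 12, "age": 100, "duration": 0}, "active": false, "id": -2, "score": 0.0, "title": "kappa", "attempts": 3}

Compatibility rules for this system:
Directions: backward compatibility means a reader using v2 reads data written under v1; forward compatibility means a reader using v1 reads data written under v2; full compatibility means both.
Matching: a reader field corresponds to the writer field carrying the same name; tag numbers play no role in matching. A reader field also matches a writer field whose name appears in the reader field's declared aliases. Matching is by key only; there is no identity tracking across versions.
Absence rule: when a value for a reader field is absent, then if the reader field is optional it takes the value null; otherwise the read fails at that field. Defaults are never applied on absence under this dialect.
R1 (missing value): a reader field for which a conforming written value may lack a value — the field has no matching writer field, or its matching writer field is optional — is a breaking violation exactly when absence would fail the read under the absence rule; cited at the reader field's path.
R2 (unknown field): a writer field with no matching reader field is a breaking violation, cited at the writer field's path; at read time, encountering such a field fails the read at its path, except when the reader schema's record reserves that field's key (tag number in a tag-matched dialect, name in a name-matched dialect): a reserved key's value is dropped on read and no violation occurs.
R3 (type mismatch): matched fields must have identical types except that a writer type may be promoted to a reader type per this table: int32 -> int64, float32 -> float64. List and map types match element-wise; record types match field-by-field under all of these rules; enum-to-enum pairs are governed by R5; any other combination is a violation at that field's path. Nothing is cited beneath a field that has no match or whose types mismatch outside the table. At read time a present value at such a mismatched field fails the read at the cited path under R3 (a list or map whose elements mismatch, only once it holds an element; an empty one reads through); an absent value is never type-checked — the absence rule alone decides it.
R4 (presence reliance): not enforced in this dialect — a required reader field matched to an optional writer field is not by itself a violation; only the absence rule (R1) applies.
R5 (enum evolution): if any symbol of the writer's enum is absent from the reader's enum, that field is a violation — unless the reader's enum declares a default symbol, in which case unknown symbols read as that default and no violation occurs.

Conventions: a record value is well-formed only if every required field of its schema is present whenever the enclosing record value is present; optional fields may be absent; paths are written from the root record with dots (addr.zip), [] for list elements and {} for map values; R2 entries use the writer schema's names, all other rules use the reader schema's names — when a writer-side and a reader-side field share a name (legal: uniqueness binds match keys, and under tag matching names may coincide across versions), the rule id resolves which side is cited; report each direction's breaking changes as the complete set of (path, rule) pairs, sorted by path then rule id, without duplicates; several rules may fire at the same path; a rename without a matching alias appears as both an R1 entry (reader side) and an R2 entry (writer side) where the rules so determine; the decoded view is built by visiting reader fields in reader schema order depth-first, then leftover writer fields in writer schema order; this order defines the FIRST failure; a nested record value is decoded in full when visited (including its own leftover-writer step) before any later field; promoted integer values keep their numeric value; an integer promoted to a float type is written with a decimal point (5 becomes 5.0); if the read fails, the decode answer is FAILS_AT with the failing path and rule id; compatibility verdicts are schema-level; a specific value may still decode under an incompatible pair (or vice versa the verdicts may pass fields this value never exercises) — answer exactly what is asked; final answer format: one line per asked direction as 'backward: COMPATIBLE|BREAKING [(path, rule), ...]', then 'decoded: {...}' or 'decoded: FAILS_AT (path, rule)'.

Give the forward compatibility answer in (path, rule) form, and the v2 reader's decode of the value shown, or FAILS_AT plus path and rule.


forward: BREAKING [(balance, R2), (score, R1)]; decoded: {"tier": null, "addr": {"balance": -0.5, "retries": 12, "age": 100, "duration": 0}, "active": false, "id": -2, "balance": 0.0, "title": "kappa", "attempts": 3}

the writer's type comes first in each User pair
forward for User (reader v1, writer v2):
  writer optional, Kind -> Kind: reader tier maps from writer tier
  writer required, Address -> Address: reader addr maps from writer addr
  writer optional, bool -> bool: reader active maps from writer active
  writer required, int64 -> int64: reader id maps from writer id
  score has no writer counterpart
  writer required, string -> string: reader title maps from writer title
  writer required, int64 -> int64: reader attempts maps from writer attempts
  balance (writer side), unknown to reader
  writer required, float64 -> float64: reader addr.balance maps from writer addr.balance
  writer required, int32 -> int32: reader addr.retries maps from writer addr.retries
  writer optional, int32 -> int32: reader addr.age maps from writer addr.age
  writer required, int32 -> int32: reader addr.duration maps from writer addr.duration
  violation R2 at balance
  violation R1 at score
  => forward verdict for User: BREAKING, 2 violation(s)
decoding the User value with the v2 reader:
  tier := null (absent, optional -> null)
  addr.balance := -0.5
  addr.retries := 12
  addr.age := 100
  addr.duration := 0
  active := false
  id := -2
  balance := 0.0 (from writer score)
  title := "kappa"
  attempts := 3
  => decoded: {"tier": null, "addr": {"balance": -0.5, "retries": 12, "age": 100, "duration": 0}, "active": false, "id": -2, "balance": 0.0, "title": "kappa", "attempts": 3}
the rest of the User diff is inert for this question:
  field balance in record Address: optional changed to required -> its effect on User is confined to the backward direction, not asked


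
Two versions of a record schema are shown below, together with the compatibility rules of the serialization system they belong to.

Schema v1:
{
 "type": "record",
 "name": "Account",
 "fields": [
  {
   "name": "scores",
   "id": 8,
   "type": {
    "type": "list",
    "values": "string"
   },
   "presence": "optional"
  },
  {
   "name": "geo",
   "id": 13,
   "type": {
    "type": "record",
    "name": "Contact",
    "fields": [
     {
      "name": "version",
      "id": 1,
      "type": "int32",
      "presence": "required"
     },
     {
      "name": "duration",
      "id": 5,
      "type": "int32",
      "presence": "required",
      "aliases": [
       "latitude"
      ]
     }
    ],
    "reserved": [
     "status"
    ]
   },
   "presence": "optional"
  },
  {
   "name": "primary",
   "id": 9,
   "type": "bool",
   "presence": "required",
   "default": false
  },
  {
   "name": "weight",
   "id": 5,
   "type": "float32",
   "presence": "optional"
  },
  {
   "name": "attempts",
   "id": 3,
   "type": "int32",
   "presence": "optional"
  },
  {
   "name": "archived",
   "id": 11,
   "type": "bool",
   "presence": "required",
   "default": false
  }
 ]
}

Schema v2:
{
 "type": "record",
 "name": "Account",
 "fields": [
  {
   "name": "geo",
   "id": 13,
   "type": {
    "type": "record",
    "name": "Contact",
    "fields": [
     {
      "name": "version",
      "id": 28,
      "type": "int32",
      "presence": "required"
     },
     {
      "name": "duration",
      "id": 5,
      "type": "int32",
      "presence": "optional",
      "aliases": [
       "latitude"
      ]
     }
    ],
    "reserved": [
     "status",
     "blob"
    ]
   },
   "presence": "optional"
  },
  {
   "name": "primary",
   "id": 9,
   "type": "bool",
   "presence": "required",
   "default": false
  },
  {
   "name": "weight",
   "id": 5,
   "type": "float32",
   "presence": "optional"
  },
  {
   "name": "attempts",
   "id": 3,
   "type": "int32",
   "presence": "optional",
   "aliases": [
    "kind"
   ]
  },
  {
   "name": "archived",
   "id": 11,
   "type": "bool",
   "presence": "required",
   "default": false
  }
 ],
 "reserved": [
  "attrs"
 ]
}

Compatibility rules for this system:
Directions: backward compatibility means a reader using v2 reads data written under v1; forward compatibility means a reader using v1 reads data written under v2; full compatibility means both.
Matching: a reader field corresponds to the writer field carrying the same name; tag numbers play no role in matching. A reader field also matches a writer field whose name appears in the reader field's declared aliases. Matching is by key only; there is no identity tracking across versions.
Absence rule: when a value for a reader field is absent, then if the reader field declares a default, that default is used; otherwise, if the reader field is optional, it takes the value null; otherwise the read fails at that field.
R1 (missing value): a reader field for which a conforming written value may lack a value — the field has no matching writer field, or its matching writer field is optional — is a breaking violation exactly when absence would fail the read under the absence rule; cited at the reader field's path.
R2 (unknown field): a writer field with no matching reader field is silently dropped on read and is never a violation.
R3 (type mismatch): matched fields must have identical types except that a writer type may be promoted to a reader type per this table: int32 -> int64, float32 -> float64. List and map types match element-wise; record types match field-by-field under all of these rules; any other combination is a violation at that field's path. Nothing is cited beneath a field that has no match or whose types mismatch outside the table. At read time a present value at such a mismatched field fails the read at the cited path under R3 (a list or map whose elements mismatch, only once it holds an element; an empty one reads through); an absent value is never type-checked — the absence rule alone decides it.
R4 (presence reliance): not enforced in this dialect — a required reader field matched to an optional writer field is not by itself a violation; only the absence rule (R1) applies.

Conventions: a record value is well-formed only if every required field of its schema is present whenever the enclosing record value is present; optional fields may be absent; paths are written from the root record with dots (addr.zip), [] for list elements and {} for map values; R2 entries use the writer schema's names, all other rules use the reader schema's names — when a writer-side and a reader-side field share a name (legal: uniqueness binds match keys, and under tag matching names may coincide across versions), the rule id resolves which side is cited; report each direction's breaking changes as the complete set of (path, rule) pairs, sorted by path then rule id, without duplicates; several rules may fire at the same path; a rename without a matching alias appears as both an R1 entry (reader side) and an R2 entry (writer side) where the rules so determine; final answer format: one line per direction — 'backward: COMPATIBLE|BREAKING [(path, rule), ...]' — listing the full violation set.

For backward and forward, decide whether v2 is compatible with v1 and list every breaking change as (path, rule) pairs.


backward: COMPATIBLE []; forward: BREAKING [(geo.duration, R1)]

each type pair in Account: writer, then reader
checking backward for Account: reader v2 against writer v1:
  writer optional, Contact -> Contact: reader geo maps from writer geo
  writer required, bool -> bool: reader primary maps from writer primary
  writer optional, float32 -> float32: reader weight maps from writer weight
  writer optional, int32 -> int32: reader attempts maps from writer attempts
  writer required, bool -> bool: reader archived maps from writer archived
  writer scores: unknown to reader
  writer required, int32 -> int32: reader geo.version maps from writer geo.version
  writer required, int32 -> int32: reader geo.duration maps from writer geo.duration
  => no violations; backward on Account: COMPATIBLE
checking forward for Account: reader v1 against writer v2:
  scores has no writer counterpart
  writer optional, Contact -> Contact: reader geo maps from writer geo
  writer required, bool -> bool: reader primary maps from writer primary
  writer optional, float32 -> float32: reader weight maps from writer weight
  writer optional, int32 -> int32: reader attempts maps from writer attempts
  writer required, bool -> bool: reader archived maps from writer archived
  writer required, int32 -> int32: reader geo.version maps from writer geo.version
  writer optional, int32 -> int32: reader geo.duration maps from writer geo.duration
  R1 fires at geo.duration
  => 1 violation(s): forward is BREAKING for Account


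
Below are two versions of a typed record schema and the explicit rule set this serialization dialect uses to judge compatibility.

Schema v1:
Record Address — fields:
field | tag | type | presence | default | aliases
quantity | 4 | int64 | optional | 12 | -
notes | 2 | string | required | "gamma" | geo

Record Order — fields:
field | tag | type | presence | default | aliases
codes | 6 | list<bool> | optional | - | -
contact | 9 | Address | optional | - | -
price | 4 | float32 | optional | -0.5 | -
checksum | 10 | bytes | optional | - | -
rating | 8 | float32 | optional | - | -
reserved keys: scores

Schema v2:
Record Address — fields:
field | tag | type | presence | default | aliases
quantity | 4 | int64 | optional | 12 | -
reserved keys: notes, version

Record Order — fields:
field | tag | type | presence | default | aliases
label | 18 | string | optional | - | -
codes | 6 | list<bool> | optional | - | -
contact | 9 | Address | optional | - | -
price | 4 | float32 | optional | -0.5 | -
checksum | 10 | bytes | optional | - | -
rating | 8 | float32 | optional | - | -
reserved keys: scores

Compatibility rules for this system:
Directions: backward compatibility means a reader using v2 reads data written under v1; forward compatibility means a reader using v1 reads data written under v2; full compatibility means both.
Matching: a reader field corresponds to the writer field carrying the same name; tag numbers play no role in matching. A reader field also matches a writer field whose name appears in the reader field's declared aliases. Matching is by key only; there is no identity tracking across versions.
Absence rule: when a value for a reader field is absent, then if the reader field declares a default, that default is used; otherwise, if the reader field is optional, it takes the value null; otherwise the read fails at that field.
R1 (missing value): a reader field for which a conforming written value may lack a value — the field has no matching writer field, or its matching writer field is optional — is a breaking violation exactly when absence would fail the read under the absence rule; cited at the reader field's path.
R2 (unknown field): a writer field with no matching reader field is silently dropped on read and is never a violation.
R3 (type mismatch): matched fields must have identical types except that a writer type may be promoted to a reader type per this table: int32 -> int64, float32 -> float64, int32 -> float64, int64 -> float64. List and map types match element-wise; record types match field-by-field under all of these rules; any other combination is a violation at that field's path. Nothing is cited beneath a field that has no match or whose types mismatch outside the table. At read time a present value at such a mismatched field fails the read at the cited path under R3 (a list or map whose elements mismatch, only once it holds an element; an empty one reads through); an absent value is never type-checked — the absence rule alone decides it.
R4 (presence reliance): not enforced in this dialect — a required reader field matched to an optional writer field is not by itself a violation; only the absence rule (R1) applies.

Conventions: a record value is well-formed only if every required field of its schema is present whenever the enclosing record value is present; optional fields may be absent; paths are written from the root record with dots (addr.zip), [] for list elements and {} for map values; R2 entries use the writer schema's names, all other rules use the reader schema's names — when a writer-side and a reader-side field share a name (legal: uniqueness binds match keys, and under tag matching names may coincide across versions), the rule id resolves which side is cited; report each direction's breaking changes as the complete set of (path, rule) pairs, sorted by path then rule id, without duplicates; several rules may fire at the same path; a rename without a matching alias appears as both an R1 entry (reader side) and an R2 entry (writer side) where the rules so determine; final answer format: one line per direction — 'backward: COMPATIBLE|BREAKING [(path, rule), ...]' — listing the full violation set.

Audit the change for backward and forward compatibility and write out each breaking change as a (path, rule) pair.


backward: COMPATIBLE []; forward: COMPATIBLE []

each type pair in Order: writer, then reader
checking backward for Order: reader v2 against writer v1:
  no writer field matches reader label
  codes: paired with writer codes (list<bool> -> list<bool>; writer optional)
  contact: paired with writer contact (Address -> Address; writer optional)
  price: paired with writer price (float32 -> float32; writer optional)
  checksum: paired with writer checksum (bytes -> bytes; writer optional)
  rating: paired with writer rating (float32 -> float32; writer optional)
  contact.quantity: paired with writer contact.quantity (int64 -> int64; writer optional)
  leftover writer field: contact.notes
  => no violations; backward on Order: COMPATIBLE
checking forward for Order: reader v1 against writer v2:
  codes: paired with writer codes (list<bool> -> list<bool>; writer optional)
  contact: paired with writer contact (Address -> Address; writer optional)
  price: paired with writer price (float32 -> float32; writer optional)
  checksum: paired with writer checksum (bytes -> bytes; writer optional)
  rating: paired with writer rating (float32 -> float32; writer optional)
  leftover writer field: label
  contact.quantity: paired with writer contact.quantity (int64 -> int64; writer optional)
  no writer field matches reader contact.notes
  => no violations; forward on Order: COMPATIBLE


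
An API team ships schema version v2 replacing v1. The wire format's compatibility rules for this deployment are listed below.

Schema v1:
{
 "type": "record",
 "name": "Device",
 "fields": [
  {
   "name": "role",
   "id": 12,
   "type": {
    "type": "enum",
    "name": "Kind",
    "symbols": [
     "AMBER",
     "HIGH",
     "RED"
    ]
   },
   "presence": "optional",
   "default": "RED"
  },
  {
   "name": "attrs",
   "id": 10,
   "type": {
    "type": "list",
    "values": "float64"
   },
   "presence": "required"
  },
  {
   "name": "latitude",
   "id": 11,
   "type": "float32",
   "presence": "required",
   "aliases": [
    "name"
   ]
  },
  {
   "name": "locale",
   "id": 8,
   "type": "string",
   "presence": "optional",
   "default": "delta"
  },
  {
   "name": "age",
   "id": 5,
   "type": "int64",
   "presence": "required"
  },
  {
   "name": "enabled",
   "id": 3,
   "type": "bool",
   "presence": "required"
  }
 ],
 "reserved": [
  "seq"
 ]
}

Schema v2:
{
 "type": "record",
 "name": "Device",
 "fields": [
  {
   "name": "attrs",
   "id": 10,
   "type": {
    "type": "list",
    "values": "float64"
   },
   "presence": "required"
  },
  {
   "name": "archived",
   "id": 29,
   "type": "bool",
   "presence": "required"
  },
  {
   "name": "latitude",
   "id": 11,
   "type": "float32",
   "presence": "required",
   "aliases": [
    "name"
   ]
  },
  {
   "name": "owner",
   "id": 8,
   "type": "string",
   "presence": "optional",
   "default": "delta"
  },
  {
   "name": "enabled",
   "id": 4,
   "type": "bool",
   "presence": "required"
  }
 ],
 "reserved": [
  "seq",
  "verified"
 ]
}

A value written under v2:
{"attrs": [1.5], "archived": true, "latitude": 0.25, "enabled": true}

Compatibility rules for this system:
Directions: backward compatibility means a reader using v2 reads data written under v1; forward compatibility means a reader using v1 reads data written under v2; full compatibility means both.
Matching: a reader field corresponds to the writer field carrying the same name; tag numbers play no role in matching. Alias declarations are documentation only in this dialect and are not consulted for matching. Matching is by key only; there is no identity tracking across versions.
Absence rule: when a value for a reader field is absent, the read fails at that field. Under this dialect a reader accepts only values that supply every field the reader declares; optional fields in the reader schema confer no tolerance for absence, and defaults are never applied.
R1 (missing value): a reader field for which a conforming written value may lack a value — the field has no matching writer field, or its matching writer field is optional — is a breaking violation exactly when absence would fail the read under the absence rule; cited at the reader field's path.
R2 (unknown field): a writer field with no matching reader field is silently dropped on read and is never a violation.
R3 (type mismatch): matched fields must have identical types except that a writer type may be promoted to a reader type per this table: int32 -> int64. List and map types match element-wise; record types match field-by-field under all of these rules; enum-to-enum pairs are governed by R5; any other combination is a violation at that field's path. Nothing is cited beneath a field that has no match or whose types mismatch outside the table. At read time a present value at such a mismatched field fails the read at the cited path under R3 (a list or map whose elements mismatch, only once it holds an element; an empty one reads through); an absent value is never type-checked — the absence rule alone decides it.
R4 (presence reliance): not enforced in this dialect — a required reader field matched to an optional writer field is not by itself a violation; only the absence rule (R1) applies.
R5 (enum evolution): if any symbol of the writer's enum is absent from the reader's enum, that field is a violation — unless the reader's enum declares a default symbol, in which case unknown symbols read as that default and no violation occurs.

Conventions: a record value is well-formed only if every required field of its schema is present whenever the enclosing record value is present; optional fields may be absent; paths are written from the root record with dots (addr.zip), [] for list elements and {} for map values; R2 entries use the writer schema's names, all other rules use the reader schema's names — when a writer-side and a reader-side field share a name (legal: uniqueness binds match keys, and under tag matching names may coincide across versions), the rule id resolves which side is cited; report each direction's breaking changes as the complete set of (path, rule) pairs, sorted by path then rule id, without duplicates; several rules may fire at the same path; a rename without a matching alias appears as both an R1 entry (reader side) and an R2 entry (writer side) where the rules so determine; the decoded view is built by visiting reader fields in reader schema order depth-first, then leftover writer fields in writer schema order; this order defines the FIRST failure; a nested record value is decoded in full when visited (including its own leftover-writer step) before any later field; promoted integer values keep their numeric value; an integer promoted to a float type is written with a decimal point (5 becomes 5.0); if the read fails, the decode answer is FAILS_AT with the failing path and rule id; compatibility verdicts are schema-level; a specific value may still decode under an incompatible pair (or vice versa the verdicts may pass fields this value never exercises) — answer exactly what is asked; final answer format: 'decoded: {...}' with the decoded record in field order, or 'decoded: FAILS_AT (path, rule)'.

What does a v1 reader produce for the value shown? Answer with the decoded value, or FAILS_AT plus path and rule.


decoded: FAILS_AT (role, R1)

the writer's type comes first in each Device pair
decode walk for Device under reader schema v1:
  read fails at role under R1 (no fill)
  => FAILS_AT (role, R1)
the other Device changes do not affect what is asked:
  added field archived to record Device: required bool, tag 29 (in v2 it sits immediately before latitude) -> affects the rule determinations only; this particular Device value decodes identically
  renamed field locale to owner in record Device -> affects the rule determinations only; this particular Device value decodes identically
  field enabled in record Device: tag 3 changed to 4 -> inert under this dialect — no rule fires on Device and the result does not move
  removed field age from record Device -> affects the rule determinations only; this particular Device value decodes identically


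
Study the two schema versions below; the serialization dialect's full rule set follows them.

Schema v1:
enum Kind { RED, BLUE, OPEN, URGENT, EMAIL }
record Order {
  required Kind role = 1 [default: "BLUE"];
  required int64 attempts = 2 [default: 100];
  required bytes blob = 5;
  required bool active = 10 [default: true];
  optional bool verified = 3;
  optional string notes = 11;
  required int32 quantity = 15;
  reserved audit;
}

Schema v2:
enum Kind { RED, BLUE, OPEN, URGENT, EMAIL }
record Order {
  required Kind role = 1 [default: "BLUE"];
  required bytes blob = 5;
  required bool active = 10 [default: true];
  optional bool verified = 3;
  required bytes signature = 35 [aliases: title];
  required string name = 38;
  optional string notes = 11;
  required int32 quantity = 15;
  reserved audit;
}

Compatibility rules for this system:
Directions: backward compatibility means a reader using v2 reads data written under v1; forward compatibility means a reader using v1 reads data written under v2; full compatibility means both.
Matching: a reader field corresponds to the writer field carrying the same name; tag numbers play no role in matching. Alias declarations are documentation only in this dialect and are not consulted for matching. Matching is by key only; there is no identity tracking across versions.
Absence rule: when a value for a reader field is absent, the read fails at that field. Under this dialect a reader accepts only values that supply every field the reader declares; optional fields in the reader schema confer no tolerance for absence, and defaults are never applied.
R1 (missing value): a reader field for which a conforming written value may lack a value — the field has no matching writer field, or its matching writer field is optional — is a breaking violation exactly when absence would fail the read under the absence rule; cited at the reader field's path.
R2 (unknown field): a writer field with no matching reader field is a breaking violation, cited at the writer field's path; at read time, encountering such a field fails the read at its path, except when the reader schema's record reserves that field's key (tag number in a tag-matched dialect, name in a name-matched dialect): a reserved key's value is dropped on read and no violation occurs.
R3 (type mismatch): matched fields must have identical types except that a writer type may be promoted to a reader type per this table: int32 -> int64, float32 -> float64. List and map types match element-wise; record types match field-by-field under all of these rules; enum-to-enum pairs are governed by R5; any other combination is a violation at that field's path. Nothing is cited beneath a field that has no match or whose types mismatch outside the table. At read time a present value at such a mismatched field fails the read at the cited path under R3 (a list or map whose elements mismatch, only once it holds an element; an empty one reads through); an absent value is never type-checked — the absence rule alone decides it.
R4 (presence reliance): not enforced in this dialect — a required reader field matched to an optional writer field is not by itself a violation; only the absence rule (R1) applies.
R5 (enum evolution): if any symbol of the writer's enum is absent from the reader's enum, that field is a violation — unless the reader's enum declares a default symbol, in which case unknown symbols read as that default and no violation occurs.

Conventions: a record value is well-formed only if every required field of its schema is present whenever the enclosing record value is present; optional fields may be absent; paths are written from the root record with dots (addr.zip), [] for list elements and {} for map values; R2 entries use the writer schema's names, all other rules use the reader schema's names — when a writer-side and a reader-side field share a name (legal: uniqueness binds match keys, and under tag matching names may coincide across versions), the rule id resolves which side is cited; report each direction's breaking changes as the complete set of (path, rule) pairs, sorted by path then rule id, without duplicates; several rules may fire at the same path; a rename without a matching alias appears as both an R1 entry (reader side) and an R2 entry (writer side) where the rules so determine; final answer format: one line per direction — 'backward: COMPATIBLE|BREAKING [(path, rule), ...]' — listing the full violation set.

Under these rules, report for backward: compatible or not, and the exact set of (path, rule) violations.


the writer's type comes first in each Order pair
backward analysis of Order with v2 as reader and v1 as writer:
  role <- role (Kind -> Kind, writer required)
  blob <- blob (bytes -> bytes, writer required)
  active <- active (bool -> bool, writer required)
  verified <- verified (bool -> bool, writer optional)
  signature has no writer counterpart
  name has no writer counterpart
  notes <- notes (string -> string, writer optional)
  quantity <- quantity (int32 -> int32, writer required)
  writer field attempts has no reader counterpart
  R2 fires at attempts
  R1 fires at name
  R1 fires at notes
  R1 fires at signature
  R1 fires at verified
  => 5 violation(s): backward is BREAKING for Order

backward: BREAKING [(attempts, R2), (name, R1), (notes, R1), (signature, R1), (verified, R1)]


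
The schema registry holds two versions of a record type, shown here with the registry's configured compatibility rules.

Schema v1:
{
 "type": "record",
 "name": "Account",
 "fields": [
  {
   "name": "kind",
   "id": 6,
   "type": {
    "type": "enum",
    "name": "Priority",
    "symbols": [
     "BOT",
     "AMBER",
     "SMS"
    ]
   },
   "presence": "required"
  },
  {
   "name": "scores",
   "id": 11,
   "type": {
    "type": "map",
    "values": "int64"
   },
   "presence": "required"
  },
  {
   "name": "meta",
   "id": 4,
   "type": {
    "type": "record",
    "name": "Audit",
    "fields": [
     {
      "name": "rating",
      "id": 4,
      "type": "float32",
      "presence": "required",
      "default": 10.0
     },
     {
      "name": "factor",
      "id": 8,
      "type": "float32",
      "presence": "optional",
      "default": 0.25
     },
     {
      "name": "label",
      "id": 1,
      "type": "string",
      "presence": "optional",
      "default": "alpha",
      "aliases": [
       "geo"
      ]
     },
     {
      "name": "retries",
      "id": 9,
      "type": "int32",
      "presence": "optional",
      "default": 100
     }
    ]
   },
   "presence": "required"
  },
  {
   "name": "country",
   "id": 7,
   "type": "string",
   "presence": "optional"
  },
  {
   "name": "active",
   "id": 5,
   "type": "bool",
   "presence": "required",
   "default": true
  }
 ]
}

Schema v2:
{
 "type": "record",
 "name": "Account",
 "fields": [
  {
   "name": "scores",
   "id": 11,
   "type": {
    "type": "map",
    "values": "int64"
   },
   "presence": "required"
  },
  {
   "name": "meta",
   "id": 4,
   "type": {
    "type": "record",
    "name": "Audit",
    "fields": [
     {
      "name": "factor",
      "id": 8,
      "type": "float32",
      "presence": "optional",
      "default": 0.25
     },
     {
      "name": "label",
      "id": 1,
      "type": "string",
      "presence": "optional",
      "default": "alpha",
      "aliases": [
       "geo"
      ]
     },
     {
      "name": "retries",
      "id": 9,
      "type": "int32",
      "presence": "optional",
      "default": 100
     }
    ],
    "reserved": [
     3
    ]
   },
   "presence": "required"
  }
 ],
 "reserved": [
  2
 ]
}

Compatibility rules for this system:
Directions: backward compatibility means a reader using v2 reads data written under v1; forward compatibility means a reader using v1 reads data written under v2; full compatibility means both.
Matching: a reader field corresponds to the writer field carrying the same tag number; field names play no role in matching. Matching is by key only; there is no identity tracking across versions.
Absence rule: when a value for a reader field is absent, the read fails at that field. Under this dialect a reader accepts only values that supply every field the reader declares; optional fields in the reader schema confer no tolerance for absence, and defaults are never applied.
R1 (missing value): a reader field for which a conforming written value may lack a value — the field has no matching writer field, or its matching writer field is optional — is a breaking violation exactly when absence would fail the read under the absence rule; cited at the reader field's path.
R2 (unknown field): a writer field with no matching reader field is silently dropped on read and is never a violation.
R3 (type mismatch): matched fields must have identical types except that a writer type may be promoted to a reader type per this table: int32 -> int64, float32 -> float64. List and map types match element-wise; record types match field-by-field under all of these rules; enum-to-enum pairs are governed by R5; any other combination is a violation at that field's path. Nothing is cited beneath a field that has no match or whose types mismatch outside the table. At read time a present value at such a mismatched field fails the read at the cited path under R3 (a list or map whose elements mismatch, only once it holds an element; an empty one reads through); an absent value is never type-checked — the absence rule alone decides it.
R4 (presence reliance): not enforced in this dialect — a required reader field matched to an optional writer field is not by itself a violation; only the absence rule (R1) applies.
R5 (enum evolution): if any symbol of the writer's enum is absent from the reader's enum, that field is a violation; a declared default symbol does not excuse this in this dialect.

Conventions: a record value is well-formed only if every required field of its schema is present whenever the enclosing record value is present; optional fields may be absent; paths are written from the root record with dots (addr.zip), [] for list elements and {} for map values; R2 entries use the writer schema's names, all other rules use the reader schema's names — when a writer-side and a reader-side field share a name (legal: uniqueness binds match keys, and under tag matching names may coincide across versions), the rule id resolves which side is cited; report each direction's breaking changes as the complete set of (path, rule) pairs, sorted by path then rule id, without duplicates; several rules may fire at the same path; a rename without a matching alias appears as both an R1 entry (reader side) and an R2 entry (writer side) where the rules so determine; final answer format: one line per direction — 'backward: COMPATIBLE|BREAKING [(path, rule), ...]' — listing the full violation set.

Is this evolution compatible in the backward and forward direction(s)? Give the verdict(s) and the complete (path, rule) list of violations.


the writer's type comes first in each Account pair
backward for Account (reader v2, writer v1):
  map<string, int64> -> map<string, int64>, writer required: scores aligns to scores
  Audit -> Audit, writer required: meta aligns to meta
  kind (writer side), unknown to reader
  country (writer side), unknown to reader
  active (writer side), unknown to reader
  float32 -> float32, writer optional: meta.factor aligns to meta.factor
  string -> string, writer optional: meta.label aligns to meta.label
  int32 -> int32, writer optional: meta.retries aligns to meta.retries
  meta.rating (writer side), unknown to reader
  rule R1 violated at meta.factor
  rule R1 violated at meta.label
  rule R1 violated at meta.retries
  backward on Account therefore BREAKING (3)
forward for Account (reader v1, writer v2):
  kind: no writer-side match
  map<string, int64> -> map<string, int64>, writer required: scores aligns to scores
  Audit -> Audit, writer required: meta aligns to meta
  country: no writer-side match
  active: no writer-side match
  meta.rating: no writer-side match
  float32 -> float32, writer optional: meta.factor aligns to meta.factor
  string -> string, writer optional: meta.label aligns to meta.label
  int32 -> int32, writer optional: meta.retries aligns to meta.retries
  rule R1 violated at active
  rule R1 violated at country
  rule R1 violated at kind
  rule R1 violated at meta.factor
  rule R1 violated at meta.label
  rule R1 violated at meta.rating
  rule R1 violated at meta.retries
  forward on Account therefore BREAKING (7)

backward: BREAKING [(meta.factor, R1), (meta.label, R1), (meta.retries, R1)]; forward: BREAKING [(active, R1), (country, R1), (kind, R1), (meta.factor, R1), (meta.label, R1), (meta.rating, R1), (meta.retries, R1)]
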